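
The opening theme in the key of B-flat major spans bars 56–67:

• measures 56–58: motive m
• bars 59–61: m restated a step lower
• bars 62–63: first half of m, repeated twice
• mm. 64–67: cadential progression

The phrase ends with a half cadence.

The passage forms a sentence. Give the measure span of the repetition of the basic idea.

measures 59–61

The presentation of a sentence is the basic idea (bars 56–58) plus its repetition (mm. 59–61); the repetition of the basic idea is therefore measures 59-61.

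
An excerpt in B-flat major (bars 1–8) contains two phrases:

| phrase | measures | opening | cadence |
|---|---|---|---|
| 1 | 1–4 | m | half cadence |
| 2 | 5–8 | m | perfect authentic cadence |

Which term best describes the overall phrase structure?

parallel period

Phrase 1 ends with a half cadence (weaker) and phrase 2 with a perfect authentic cadence (stronger): antecedent + consequent = a period.
The two phrases open with the same material (m / m), so the period is parallel.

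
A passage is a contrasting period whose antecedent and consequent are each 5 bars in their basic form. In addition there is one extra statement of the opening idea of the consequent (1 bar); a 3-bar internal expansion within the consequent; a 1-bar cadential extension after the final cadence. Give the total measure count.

15 measures

Basic contrasting period: 5 + 5 = 10 bars.
10 (basic form) + 1 (extra statement) + 3 (internal expansion) + 1 (cadential extension) = 15.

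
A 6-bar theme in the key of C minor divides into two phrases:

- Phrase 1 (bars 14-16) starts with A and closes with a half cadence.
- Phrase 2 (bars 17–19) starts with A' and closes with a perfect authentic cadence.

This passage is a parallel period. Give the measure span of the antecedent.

measures 14–16

The antecedent is the phrase ending with the weaker cadence (half cadence, phrase 1) and the consequent the one ending more conclusively (perfect authentic cadence, phrase 2); the antecedent is measures 14-16.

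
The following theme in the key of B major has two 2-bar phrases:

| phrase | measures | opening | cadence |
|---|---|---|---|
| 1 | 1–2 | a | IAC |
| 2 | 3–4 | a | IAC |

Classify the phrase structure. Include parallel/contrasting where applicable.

Both phrases have the same opening (a) and the same cadence (imperfect authentic cadence): the second is a restatement, not a consequent, so this is a repeated phrase rather than a period.

repeated phrase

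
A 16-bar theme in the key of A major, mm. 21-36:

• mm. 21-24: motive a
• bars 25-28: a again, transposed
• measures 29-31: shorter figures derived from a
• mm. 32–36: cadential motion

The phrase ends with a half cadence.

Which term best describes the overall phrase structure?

Basic idea (measures 21-24) + its repetition (mm. 25–28) form the presentation; fragmentation and cadence (mm. 29-36) form the continuation — the 16-bar whole is a sentence.

sentence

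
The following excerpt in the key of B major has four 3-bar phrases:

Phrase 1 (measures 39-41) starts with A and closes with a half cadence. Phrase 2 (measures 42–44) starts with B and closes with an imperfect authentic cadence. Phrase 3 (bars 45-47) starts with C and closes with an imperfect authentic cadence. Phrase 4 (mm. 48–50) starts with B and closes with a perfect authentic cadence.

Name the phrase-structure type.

contrasting double period

Four phrases in two halves: the first half (mm. 39-44) ends with an imperfect authentic cadence, the second (bars 45-50) with a perfect authentic cadence — a large antecedent–consequent pair, i.e. a double period.
Phrase 3 begins with different material from phrase 1, making it contrasting.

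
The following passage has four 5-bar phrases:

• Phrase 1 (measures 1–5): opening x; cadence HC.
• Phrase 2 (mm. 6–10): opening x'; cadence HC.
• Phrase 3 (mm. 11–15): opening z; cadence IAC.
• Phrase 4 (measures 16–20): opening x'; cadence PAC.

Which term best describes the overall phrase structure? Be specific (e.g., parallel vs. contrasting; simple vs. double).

Four phrases in two halves: the first half (bars 1–10) ends with a half cadence, the second (bars 11–20) with a perfect authentic cadence — a large antecedent–consequent pair, i.e. a double period.
Phrase 3 begins with different material from phrase 1, making it contrasting.

contrasting double period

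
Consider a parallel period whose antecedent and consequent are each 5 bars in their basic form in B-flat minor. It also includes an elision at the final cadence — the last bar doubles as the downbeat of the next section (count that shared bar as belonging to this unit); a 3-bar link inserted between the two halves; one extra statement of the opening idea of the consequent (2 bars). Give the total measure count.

15 measures

Basic parallel period: 5 + 5 = 10 bars.
10 (basic form) + 3 (link) + 2 (extra statement) = 15.
The elision shares a bar with the next section but does not change this unit's count.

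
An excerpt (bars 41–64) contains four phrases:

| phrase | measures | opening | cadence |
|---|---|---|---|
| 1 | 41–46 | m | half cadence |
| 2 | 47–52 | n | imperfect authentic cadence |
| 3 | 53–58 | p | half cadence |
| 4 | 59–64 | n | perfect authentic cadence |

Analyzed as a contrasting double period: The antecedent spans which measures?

measures 41–52

In a double period the four phrases pair into a large antecedent (phrases 1–2, ending imperfect authentic cadence) and a large consequent (phrases 3–4, ending perfect authentic cadence). The antecedent spans mm. 41–52.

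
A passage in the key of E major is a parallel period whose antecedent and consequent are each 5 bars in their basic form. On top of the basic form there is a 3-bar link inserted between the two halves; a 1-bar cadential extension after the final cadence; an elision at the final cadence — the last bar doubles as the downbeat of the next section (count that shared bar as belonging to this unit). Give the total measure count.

Basic parallel period: 5 + 5 = 10 bars.
10 (basic form) + 3 (link) + 1 (cadential extension) = 14.
The elision shares a bar with the next section but does not change this unit's count.

14 measures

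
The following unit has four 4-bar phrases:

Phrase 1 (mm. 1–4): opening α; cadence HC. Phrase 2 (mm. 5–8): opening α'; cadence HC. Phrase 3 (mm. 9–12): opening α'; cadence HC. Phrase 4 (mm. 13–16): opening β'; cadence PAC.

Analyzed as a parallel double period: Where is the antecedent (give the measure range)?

In a double period the four phrases pair into a large antecedent (phrases 1–2, ending half cadence) and a large consequent (phrases 3–4, ending perfect authentic cadence). The antecedent spans mm. 1–8.

measures 1–8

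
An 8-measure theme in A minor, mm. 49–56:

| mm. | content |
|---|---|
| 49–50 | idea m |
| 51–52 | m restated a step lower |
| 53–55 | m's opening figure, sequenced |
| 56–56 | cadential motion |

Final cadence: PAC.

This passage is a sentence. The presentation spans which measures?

The presentation of a sentence is the basic idea (bars 49-50) plus its repetition (mm. 51–52); the presentation is therefore mm. 49–52.

measures 49–52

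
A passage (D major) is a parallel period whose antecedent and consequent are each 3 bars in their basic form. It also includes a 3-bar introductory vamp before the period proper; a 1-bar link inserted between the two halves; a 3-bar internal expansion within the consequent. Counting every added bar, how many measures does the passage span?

Basic parallel period: 3 + 3 = 6 bars.
6 (basic form) + 3 (introduction) + 1 (link) + 3 (internal expansion) = 13.

13 measures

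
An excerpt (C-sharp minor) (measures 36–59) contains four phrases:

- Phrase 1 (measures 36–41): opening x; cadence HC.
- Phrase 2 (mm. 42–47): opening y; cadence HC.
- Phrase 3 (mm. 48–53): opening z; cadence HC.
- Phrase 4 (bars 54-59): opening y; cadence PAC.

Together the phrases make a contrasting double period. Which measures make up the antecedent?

measures 36–47

In a double period the first pair of phrases (ending half cadence) is the large antecedent and the second pair (ending perfect authentic cadence) is the large consequent; the antecedent is measures 36–47.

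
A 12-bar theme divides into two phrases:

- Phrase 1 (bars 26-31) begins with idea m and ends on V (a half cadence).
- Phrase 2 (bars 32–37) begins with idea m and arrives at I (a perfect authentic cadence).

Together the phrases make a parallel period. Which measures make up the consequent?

measures 32–37

The phrase ending with the weaker cadence (half cadence) is the antecedent; the one ending more conclusively (perfect authentic cadence) is the consequent. The consequent is measures 32–37.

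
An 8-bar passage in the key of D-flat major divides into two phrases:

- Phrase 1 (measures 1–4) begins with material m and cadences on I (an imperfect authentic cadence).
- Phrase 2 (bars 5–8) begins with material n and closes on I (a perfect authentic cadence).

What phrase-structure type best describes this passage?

contrasting period

Phrase 1 ends with an imperfect authentic cadence (weaker) and phrase 2 with a perfect authentic cadence (stronger): antecedent + consequent = a period.
The two phrases open with different material (m / n), so the period is contrasting.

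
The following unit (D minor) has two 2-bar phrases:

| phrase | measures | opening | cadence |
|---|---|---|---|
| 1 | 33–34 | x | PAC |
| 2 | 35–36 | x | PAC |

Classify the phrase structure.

repeated phrase

Both phrases have the same opening (x) and the same cadence (perfect authentic cadence): the second is a restatement, not a consequent, so this is a repeated phrase rather than a period.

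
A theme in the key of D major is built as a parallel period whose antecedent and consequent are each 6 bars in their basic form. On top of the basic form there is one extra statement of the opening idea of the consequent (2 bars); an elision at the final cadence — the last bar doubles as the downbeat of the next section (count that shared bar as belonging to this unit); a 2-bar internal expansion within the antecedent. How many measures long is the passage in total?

Basic parallel period: 6 + 6 = 12 bars.
12 (basic form) + 2 (extra statement) + 2 (internal expansion) = 16.
The elision shares a bar with the next section but does not change this unit's count.

16 measures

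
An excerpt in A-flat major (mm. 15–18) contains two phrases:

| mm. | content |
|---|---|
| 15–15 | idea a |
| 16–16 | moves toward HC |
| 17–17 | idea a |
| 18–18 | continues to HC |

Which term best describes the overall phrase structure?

Both phrases have the same opening (a) and the same cadence (half cadence): the second is a restatement, not a consequent, so this is a repeated phrase rather than a period.

repeated phrase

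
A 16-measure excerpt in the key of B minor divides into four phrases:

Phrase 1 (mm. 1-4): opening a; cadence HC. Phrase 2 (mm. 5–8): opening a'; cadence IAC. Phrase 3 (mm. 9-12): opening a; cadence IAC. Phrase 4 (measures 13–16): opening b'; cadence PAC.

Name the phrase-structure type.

Four phrases in two halves: the first half (measures 1–8) ends with an imperfect authentic cadence, the second (mm. 9–16) with a perfect authentic cadence — a large antecedent–consequent pair, i.e. a double period.
Phrase 3 begins with the same material as phrase 1, making it parallel.

parallel double period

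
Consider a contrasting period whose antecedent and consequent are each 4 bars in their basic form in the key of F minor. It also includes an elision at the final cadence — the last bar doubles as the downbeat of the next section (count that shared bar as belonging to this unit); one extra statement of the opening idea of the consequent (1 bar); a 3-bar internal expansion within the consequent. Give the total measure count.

Basic contrasting period: 4 + 4 = 8 bars.
8 (basic form) + 1 (extra statement) + 3 (internal expansion) = 12.
The elision shares a bar with the next section but does not change this unit's count.

12 measures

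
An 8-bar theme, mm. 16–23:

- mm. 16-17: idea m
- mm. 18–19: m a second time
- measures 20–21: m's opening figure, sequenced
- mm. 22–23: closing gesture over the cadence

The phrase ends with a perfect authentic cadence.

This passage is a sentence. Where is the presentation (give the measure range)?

measures 16–19

The presentation of a sentence is the basic idea (mm. 16–17) plus its repetition (mm. 18-19); the presentation is therefore mm. 16–19.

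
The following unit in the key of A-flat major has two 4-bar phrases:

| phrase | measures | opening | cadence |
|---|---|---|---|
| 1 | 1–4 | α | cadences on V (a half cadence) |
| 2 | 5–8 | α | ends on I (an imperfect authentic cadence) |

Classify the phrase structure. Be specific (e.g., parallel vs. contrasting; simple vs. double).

Phrase 1 ends with a half cadence (weaker) and phrase 2 with an imperfect authentic cadence (stronger): antecedent + consequent = a period.
The two phrases open with the same material (α / α), so the period is parallel.

parallel period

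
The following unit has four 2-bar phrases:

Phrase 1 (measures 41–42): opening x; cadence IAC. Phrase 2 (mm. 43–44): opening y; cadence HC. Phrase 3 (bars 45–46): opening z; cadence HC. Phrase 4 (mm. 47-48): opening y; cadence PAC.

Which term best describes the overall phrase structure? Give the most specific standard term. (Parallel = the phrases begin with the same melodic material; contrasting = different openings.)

Four phrases in two halves: the first half (bars 41-44) ends with a half cadence, the second (bars 45-48) with a perfect authentic cadence — a large antecedent–consequent pair, i.e. a double period.
Phrase 3 begins with different material from phrase 1, making it contrasting.

contrasting double period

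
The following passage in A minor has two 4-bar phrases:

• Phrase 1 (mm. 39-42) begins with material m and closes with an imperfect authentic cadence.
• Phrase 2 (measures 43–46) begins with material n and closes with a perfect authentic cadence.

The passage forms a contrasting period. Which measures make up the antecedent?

The antecedent is the phrase ending with the weaker cadence (imperfect authentic cadence, phrase 1) and the consequent the one ending more conclusively (perfect authentic cadence, phrase 2); the antecedent is bars 39-42.

measures 39–42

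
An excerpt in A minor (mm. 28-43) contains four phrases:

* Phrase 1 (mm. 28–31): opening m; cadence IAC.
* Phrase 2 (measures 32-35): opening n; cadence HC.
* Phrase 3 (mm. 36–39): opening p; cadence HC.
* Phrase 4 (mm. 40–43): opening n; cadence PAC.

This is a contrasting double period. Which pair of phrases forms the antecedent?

phrases 1 and 2

In a double period the first pair of phrases (ending half cadence) is the large antecedent and the second pair (ending perfect authentic cadence) is the large consequent; the antecedent is phrases 1 and 2.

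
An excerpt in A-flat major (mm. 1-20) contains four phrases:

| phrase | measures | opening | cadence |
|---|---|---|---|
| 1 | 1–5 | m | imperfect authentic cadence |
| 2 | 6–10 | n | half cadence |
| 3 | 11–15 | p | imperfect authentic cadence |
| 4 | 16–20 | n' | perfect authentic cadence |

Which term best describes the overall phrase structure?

contrasting double period

Four phrases in two halves: the first half (bars 1-10) ends with a half cadence, the second (mm. 11-20) with a perfect authentic cadence — a large antecedent–consequent pair, i.e. a double period.
Phrase 3 begins with different material from phrase 1, making it contrasting.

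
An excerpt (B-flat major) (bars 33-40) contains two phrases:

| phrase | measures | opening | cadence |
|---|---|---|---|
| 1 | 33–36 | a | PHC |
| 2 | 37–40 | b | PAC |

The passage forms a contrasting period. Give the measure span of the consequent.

The antecedent is the phrase ending with the weaker cadence (Phrygian half cadence, phrase 1) and the consequent the one ending more conclusively (perfect authentic cadence, phrase 2); the consequent is bars 37–40.

measures 37–40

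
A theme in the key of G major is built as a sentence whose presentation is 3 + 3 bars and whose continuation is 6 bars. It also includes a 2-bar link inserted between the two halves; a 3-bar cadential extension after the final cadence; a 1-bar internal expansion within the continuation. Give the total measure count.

18 measures

Basic sentence: 3 + 3 + 6 = 12 bars.
12 (basic form) + 2 (link) + 3 (cadential extension) + 1 (internal expansion) = 18.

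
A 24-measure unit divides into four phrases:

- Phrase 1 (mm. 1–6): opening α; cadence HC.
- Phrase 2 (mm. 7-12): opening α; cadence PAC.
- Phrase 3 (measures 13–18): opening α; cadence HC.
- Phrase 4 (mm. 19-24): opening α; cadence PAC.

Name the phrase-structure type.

repeated period

The cadence pattern HC–PAC–HC–PAC is weak–strong twice, and phrases 3–4 restate phrases 1–2: a period heard twice, not a double period (which would end weakly at phrase 2).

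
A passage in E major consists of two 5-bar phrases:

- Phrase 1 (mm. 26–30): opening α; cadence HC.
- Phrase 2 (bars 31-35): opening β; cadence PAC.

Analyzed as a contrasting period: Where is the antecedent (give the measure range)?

measures 26–30

The antecedent is the phrase ending with the weaker cadence (half cadence, phrase 1) and the consequent the one ending more conclusively (perfect authentic cadence, phrase 2); the antecedent is bars 26-30.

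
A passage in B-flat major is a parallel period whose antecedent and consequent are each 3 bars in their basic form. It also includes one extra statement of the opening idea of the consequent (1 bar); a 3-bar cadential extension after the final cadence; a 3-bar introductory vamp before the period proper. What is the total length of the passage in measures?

13 measures

Basic parallel period: 3 + 3 = 6 bars.
6 (basic form) + 1 (extra statement) + 3 (cadential extension) + 3 (introduction) = 13.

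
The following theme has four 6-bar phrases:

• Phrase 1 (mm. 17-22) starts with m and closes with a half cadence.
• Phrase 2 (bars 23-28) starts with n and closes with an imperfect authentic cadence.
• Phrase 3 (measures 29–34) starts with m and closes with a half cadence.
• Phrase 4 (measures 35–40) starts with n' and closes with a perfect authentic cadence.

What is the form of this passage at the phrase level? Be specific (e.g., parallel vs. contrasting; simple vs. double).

Four phrases in two halves: the first half (bars 17-28) ends with an imperfect authentic cadence, the second (bars 29–40) with a perfect authentic cadence — a large antecedent–consequent pair, i.e. a double period.
Phrase 3 begins with the same material as phrase 1, making it parallel.

parallel double period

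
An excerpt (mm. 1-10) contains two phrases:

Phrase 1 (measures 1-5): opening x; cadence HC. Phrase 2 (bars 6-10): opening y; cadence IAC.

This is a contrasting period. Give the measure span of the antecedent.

measures 1–5

The phrase ending with the weaker cadence (half cadence) is the antecedent; the one ending more conclusively (imperfect authentic cadence) is the consequent. The antecedent is measures 1–5.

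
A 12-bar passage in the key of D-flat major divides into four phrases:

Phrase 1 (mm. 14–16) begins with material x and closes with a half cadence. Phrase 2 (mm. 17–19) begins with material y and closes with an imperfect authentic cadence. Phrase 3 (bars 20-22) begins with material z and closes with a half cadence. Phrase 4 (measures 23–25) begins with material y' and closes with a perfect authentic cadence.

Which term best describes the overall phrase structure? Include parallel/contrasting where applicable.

contrasting double period

Four phrases in two halves: the first half (mm. 14–19) ends with an imperfect authentic cadence, the second (mm. 20-25) with a perfect authentic cadence — a large antecedent–consequent pair, i.e. a double period.
Phrase 3 begins with different material from phrase 1, making it contrasting.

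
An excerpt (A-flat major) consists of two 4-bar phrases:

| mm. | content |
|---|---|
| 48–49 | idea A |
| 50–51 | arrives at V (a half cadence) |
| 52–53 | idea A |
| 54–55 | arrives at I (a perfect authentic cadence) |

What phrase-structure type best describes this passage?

Phrase 1 ends with a half cadence (weaker) and phrase 2 with a perfect authentic cadence (stronger): antecedent + consequent = a period.
The two phrases open with the same material (A / A), so the period is parallel.

parallel period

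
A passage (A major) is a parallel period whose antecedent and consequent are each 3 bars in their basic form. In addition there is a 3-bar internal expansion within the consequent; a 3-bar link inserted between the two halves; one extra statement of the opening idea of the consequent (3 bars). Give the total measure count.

15 measures

Basic parallel period: 3 + 3 = 6 bars.
6 (basic form) + 3 (internal expansion) + 3 (link) + 3 (extra statement) = 15.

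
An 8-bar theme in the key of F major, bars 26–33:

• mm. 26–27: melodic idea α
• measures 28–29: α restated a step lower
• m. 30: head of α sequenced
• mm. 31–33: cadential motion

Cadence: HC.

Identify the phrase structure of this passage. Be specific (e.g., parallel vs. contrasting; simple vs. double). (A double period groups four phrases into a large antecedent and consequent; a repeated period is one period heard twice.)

sentence

Basic idea (mm. 26-27) + its repetition (bars 28–29) form the presentation; fragmentation and cadence (measures 30–33) form the continuation — the 8-bar whole is a sentence.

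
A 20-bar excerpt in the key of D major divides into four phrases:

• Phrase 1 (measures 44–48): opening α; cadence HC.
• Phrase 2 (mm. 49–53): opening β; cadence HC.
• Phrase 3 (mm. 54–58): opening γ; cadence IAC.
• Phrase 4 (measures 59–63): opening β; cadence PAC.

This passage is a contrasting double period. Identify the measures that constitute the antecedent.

measures 44–53

In a double period the four phrases pair into a large antecedent (phrases 1–2, ending half cadence) and a large consequent (phrases 3–4, ending perfect authentic cadence). The antecedent spans mm. 44-53.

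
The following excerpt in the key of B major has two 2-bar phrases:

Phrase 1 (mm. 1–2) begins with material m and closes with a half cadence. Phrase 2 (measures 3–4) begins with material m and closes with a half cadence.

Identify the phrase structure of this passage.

Both phrases have the same opening (m) and the same cadence (half cadence): the second is a restatement, not a consequent, so this is a repeated phrase rather than a period.

repeated phrase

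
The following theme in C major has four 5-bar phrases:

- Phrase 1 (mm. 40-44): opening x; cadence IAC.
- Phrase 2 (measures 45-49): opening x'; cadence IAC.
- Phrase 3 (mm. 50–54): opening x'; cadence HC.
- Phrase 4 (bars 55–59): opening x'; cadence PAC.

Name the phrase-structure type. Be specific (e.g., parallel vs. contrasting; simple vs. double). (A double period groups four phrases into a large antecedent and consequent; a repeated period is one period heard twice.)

Four phrases in two halves: the first half (mm. 40–49) ends with an imperfect authentic cadence, the second (mm. 50–59) with a perfect authentic cadence — a large antecedent–consequent pair, i.e. a double period.
Phrase 3 begins with the same material as phrase 1, making it parallel.

parallel double period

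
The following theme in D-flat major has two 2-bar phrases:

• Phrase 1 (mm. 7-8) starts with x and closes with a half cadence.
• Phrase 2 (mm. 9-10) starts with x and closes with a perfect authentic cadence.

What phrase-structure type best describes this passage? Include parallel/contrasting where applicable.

Phrase 1 ends with a half cadence (weaker) and phrase 2 with a perfect authentic cadence (stronger): antecedent + consequent = a period.
The two phrases open with the same material (x / x), so the period is parallel.

parallel period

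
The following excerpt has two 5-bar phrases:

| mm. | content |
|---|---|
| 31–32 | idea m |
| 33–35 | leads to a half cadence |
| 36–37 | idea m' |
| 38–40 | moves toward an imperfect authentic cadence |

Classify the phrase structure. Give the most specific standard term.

parallel period

Phrase 1 ends with a half cadence (weaker) and phrase 2 with an imperfect authentic cadence (stronger): antecedent + consequent = a period.
The two phrases open with the same material (m / m'), so the period is parallel.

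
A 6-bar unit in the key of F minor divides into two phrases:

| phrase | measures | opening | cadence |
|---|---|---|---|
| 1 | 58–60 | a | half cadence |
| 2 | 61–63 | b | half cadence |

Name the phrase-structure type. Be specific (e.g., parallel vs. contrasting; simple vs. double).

phrase group

The second phrase closes with a half cadence, which is not stronger than the first phrase's half cadence; without a weak→strong cadential pair there is no antecedent–consequent relationship, so this is a phrase group rather than a period.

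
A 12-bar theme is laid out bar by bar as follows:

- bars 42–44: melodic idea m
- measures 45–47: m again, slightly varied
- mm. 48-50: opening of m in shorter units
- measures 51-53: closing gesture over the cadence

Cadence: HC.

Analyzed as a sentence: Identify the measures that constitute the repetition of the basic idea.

measures 45–47

The presentation of a sentence is the basic idea (bars 42–44) plus its repetition (bars 45–47); the repetition of the basic idea is therefore bars 45-47.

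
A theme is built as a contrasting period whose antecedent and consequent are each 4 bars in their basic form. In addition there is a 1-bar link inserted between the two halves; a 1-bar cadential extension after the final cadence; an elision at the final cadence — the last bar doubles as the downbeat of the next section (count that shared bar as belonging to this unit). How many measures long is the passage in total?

10 measures

Basic contrasting period: 4 + 4 = 8 bars.
8 (basic form) + 1 (link) + 1 (cadential extension) = 10.
The elision shares a bar with the next section but does not change this unit's count.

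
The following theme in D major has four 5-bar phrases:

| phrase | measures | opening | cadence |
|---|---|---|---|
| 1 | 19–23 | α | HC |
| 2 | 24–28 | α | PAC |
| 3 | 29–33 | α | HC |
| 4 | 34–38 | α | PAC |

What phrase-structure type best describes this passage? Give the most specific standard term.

repeated period

The cadence pattern HC–PAC–HC–PAC is weak–strong twice, and phrases 3–4 restate phrases 1–2: a period heard twice, not a double period (which would end weakly at phrase 2).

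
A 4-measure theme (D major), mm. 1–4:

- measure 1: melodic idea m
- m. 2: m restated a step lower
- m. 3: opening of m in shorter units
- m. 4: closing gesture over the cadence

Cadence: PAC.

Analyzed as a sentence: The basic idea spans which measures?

measures 1–1

The presentation of a sentence is the basic idea (bar 1) plus its repetition (m. 2); the basic idea is therefore bar 1.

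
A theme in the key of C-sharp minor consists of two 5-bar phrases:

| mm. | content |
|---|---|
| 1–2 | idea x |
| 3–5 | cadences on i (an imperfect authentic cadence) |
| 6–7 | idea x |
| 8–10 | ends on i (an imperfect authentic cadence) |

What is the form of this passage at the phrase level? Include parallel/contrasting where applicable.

repeated phrase

Both phrases have the same opening (x) and the same cadence (imperfect authentic cadence): the second is a restatement, not a consequent, so this is a repeated phrase rather than a period.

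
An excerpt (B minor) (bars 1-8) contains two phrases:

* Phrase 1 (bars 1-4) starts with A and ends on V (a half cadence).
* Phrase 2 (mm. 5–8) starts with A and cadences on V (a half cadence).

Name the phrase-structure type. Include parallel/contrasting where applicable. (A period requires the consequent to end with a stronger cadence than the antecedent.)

Both phrases have the same opening (A) and the same cadence (half cadence): the second is a restatement, not a consequent, so this is a repeated phrase rather than a period.

repeated phrase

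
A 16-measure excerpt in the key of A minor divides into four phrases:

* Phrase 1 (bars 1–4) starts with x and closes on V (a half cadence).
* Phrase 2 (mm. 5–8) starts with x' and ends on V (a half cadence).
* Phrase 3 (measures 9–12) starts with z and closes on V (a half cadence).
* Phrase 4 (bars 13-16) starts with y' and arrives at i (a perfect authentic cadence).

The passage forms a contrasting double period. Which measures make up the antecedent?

measures 1–8

In a double period the first pair of phrases (ending half cadence) is the large antecedent and the second pair (ending perfect authentic cadence) is the large consequent; the antecedent is measures 1–8.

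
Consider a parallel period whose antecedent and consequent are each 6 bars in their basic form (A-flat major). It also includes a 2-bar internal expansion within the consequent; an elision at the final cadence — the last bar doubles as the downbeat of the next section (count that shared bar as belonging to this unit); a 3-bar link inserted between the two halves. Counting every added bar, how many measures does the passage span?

17 measures

Basic parallel period: 6 + 6 = 12 bars.
12 (basic form) + 2 (internal expansion) + 3 (link) = 17.
The elision shares a bar with the next section but does not change this unit's count.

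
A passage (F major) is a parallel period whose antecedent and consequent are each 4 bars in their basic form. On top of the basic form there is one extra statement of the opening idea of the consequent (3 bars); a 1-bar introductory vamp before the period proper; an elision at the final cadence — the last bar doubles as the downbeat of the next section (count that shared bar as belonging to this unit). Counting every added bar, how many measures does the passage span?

Basic parallel period: 4 + 4 = 8 bars.
8 (basic form) + 3 (extra statement) + 1 (introduction) = 12.
The elision shares a bar with the next section but does not change this unit's count.

12 measures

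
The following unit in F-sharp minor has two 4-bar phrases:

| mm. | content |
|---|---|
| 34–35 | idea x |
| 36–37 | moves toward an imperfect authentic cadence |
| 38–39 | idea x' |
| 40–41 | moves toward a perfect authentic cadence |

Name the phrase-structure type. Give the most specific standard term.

Phrase 1 ends with an imperfect authentic cadence (weaker) and phrase 2 with a perfect authentic cadence (stronger): antecedent + consequent = a period.
The two phrases open with the same material (x / x'), so the period is parallel.

parallel period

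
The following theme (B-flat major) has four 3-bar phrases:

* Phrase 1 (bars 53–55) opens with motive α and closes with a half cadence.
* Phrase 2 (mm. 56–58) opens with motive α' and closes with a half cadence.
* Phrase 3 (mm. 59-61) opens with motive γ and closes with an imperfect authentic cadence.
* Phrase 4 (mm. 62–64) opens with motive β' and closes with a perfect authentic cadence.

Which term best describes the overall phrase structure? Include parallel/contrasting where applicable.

contrasting double period

Four phrases in two halves: the first half (mm. 53-58) ends with a half cadence, the second (measures 59–64) with a perfect authentic cadence — a large antecedent–consequent pair, i.e. a double period.
Phrase 3 begins with different material from phrase 1, making it contrasting.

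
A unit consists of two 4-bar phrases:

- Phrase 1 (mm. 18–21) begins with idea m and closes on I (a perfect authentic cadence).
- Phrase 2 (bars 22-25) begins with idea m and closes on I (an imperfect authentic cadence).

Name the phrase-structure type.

The second phrase closes with an imperfect authentic cadence, which is not stronger than the first phrase's perfect authentic cadence; without a weak→strong cadential pair there is no antecedent–consequent relationship, so this is a phrase group rather than a period.

phrase group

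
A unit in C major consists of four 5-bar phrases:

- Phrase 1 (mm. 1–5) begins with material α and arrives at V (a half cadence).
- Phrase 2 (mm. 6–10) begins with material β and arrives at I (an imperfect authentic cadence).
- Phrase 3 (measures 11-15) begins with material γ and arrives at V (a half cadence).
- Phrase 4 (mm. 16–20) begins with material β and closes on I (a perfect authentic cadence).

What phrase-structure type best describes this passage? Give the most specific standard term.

Four phrases in two halves: the first half (mm. 1–10) ends with an imperfect authentic cadence, the second (bars 11-20) with a perfect authentic cadence — a large antecedent–consequent pair, i.e. a double period.
Phrase 3 begins with different material from phrase 1, making it contrasting.

contrasting double period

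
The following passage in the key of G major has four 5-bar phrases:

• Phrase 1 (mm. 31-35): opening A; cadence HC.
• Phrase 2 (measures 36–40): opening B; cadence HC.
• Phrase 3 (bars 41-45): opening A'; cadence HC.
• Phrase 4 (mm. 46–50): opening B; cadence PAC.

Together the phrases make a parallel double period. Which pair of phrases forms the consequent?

phrases 3 and 4

In a double period the first pair of phrases (ending half cadence) is the large antecedent and the second pair (ending perfect authentic cadence) is the large consequent; the consequent is phrases 3 and 4.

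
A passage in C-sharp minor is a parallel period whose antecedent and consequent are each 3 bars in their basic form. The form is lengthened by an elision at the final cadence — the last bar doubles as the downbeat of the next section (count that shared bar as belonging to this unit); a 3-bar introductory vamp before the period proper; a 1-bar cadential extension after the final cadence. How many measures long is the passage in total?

Basic parallel period: 3 + 3 = 6 bars.
6 (basic form) + 3 (introduction) + 1 (cadential extension) = 10.
The elision shares a bar with the next section but does not change this unit's count.

10 measures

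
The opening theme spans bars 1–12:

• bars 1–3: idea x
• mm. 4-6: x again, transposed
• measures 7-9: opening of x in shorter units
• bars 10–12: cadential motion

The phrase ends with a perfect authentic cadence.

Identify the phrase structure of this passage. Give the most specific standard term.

Basic idea (mm. 1-3) + its repetition (measures 4-6) form the presentation; fragmentation and cadence (mm. 7–12) form the continuation — the 12-bar whole is a sentence.

sentence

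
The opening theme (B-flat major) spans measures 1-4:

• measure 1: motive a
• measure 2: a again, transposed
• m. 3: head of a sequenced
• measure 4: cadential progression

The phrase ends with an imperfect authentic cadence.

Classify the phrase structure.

Basic idea (measure 1) + its repetition (bar 2) form the presentation; fragmentation and cadence (bars 3–4) form the continuation — the 4-bar whole is a sentence.

sentence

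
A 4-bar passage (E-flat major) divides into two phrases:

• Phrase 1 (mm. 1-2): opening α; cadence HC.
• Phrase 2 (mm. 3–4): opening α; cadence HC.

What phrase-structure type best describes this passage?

repeated phrase

Both phrases have the same opening (α) and the same cadence (half cadence): the second is a restatement, not a consequent, so this is a repeated phrase rather than a period.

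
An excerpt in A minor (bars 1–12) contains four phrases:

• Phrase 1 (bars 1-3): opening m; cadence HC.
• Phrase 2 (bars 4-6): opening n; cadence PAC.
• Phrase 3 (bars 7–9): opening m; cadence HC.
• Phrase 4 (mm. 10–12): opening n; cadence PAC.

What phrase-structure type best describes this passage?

repeated period

The cadence pattern HC–PAC–HC–PAC is weak–strong twice, and phrases 3–4 restate phrases 1–2: a period heard twice, not a double period (which would end weakly at phrase 2).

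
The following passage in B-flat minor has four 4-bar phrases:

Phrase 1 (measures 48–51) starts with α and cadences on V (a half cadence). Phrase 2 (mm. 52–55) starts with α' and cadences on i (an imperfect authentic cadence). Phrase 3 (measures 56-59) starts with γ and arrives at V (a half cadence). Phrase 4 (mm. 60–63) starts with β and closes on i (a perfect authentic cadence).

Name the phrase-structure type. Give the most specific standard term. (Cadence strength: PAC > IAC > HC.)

Four phrases in two halves: the first half (bars 48–55) ends with an imperfect authentic cadence, the second (mm. 56–63) with a perfect authentic cadence — a large antecedent–consequent pair, i.e. a double period.
Phrase 3 begins with different material from phrase 1, making it contrasting.

contrasting double period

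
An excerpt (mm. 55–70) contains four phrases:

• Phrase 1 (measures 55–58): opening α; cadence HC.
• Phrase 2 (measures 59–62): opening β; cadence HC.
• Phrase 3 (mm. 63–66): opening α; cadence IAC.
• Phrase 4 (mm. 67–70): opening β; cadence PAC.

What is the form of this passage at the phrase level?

parallel double period

Four phrases in two halves: the first half (mm. 55–62) ends with a half cadence, the second (mm. 63–70) with a perfect authentic cadence — a large antecedent–consequent pair, i.e. a double period.
Phrase 3 begins with the same material as phrase 1, making it parallel.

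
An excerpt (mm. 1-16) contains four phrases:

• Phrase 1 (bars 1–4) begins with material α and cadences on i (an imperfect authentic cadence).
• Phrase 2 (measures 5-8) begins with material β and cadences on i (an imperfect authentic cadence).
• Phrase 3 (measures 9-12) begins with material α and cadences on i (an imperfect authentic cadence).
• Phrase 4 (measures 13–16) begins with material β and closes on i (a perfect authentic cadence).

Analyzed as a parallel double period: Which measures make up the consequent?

measures 9–16

In a double period the four phrases pair into a large antecedent (phrases 1–2, ending imperfect authentic cadence) and a large consequent (phrases 3–4, ending perfect authentic cadence). The consequent spans bars 9–16.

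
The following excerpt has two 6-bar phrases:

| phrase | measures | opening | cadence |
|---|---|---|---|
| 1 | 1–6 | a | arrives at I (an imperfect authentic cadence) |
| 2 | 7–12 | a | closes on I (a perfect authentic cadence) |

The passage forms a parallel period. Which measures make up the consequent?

measures 7–12

The antecedent is the phrase ending with the weaker cadence (imperfect authentic cadence, phrase 1) and the consequent the one ending more conclusively (perfect authentic cadence, phrase 2); the consequent is mm. 7-12.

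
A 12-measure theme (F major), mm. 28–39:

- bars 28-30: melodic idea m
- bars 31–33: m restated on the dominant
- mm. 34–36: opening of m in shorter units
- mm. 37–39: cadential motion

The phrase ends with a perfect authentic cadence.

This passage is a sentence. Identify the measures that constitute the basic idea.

The presentation of a sentence is the basic idea (mm. 28–30) plus its repetition (mm. 31–33); the basic idea is therefore bars 28–30.

measures 28–30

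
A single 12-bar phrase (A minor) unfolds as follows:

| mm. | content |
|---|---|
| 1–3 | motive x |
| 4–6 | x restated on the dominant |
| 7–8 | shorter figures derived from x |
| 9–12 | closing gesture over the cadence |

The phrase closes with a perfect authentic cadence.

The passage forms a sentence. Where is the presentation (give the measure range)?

The presentation of a sentence is the basic idea (measures 1-3) plus its repetition (bars 4–6); the presentation is therefore mm. 1-6.

measures 1–6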